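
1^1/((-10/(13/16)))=-13/160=-0.08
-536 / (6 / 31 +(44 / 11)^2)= -8308 / 251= -33.10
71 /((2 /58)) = 2059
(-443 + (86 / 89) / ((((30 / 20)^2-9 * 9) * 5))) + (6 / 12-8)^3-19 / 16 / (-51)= -32974813843 / 38127600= -864.85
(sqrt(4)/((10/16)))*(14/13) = 224/65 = 3.45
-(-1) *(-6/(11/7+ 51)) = -21/184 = -0.11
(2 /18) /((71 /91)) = 91 /639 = 0.14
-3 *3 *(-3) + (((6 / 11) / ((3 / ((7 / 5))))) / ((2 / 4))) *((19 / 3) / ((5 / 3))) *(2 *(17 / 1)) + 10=28263 / 275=102.77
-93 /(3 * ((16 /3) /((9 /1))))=-837 /16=-52.31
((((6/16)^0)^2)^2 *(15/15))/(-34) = -0.03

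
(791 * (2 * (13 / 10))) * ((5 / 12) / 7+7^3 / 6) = 7061483 / 60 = 117691.38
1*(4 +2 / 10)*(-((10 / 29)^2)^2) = -42000 / 707281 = -0.06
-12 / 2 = -6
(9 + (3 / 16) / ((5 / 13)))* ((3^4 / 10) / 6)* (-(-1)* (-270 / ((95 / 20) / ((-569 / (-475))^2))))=-179140522671 / 171475000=-1044.70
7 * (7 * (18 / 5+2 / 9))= 8428 / 45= 187.29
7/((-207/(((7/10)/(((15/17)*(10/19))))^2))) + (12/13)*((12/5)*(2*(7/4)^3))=143311821989/6054750000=23.67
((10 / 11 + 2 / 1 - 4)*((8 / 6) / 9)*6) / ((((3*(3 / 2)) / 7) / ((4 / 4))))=-448 / 297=-1.51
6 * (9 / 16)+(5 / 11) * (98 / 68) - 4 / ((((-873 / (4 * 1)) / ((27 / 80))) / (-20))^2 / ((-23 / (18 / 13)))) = 57621469 / 14075864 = 4.09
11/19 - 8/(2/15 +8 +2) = -4/19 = -0.21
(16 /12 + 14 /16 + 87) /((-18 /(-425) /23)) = 20928275 /432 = 48445.08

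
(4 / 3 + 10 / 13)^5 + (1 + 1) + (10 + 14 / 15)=24371490362 / 451120995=54.02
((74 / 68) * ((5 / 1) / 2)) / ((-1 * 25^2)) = -37 / 8500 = -0.00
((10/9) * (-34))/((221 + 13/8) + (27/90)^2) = -68000/400887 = -0.17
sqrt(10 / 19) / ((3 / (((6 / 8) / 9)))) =sqrt(190) / 684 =0.02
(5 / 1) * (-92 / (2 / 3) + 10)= -640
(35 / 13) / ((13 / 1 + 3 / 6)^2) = 0.01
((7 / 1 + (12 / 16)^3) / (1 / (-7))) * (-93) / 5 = 61845 / 64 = 966.33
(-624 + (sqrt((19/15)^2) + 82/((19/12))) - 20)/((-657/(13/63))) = 2189447/11796435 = 0.19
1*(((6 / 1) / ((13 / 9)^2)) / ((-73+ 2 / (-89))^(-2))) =20527182486 / 1338649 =15334.25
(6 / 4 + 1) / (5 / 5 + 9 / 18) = 5 / 3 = 1.67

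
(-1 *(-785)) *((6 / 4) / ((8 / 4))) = 2355 / 4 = 588.75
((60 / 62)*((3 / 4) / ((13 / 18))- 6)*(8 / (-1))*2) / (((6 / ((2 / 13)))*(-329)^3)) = -10320 / 186567543071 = -0.00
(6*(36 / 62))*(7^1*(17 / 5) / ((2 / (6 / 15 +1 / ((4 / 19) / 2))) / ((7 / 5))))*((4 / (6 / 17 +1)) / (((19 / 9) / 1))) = 804.72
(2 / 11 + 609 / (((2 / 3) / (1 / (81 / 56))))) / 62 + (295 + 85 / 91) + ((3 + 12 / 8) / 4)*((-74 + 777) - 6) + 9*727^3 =7726345892003119 / 2234232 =3458166337.25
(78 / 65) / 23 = 6 / 115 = 0.05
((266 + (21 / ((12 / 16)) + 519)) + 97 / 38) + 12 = 31447 / 38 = 827.55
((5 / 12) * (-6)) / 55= -1 / 22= -0.05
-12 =-12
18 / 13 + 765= 9963 / 13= 766.38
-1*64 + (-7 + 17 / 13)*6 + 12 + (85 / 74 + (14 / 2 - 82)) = -153925 / 962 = -160.01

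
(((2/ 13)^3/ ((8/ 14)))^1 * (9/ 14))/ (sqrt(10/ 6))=9 * sqrt(15)/ 10985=0.00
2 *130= 260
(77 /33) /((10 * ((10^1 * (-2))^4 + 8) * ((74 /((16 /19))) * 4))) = 7 /1687284360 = 0.00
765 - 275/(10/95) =-3695/2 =-1847.50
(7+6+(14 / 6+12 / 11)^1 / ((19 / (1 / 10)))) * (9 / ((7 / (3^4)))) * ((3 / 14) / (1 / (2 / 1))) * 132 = 357019002 / 4655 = 76695.81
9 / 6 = 3 / 2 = 1.50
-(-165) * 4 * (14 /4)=2310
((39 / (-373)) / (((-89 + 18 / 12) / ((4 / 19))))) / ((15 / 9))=936 / 6201125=0.00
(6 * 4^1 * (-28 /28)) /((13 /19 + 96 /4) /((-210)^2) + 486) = -2872800 /58174267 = -0.05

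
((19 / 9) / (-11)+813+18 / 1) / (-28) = -5875 / 198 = -29.67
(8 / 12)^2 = 4 / 9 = 0.44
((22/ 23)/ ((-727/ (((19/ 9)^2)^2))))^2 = 8220044511844/ 12035511973403361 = 0.00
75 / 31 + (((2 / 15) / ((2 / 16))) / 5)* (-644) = -313799 / 2325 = -134.97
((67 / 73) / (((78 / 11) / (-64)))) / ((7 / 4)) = -94336 / 19929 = -4.73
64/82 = 32/41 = 0.78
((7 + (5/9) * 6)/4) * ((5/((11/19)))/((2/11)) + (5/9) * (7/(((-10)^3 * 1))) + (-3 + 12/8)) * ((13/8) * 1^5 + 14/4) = 105229903/172800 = 608.97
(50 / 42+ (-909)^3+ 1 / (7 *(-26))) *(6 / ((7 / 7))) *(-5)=22532682834.45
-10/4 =-5/2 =-2.50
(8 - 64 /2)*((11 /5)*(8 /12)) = -176 /5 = -35.20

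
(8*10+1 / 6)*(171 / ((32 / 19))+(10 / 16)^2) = 3137563 / 384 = 8170.74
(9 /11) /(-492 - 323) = -9 /8965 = -0.00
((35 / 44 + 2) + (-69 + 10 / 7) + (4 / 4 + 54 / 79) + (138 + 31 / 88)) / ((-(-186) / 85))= 103769275 / 3017168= 34.39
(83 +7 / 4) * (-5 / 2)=-1695 / 8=-211.88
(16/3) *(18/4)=24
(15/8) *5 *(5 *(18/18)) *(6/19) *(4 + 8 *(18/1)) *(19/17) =41625/17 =2448.53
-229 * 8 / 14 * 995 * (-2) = 1822840 / 7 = 260405.71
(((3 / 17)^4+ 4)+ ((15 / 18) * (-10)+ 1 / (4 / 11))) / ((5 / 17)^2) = -1585927 / 86700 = -18.29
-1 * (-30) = 30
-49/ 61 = -0.80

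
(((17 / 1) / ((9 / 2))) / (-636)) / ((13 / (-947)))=0.43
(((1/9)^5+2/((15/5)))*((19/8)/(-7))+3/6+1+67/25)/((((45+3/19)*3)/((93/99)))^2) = 113393010202583/596465800701170400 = 0.00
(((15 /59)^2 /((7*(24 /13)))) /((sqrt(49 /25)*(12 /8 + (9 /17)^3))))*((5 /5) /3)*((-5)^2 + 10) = 0.03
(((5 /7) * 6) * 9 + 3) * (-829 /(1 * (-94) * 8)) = 241239 /5264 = 45.83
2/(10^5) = 1/50000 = 0.00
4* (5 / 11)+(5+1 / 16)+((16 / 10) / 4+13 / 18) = 63383 / 7920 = 8.00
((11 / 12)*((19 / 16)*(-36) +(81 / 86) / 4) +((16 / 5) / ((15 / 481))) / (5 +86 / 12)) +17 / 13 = -954230629 / 32645600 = -29.23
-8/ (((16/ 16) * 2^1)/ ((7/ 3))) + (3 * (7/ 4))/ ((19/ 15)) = -1183/ 228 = -5.19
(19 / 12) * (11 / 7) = 209 / 84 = 2.49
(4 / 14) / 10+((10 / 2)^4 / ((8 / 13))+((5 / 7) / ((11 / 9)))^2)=240953401 / 237160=1016.00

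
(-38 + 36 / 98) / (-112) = 461 / 1372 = 0.34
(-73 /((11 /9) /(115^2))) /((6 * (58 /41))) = -118747275 /1276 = -93062.13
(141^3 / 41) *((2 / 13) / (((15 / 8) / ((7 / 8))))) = 13081698 / 2665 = 4908.70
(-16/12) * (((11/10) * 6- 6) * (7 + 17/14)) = -46/7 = -6.57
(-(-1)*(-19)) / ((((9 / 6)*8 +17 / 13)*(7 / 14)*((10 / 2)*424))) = -247 / 183380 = -0.00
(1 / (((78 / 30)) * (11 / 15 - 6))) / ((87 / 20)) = -500 / 29783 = -0.02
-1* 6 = -6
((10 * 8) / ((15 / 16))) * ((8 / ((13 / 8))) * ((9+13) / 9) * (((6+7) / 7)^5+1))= 139889868800 / 5899257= 23713.13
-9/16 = -0.56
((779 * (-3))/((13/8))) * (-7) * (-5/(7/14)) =-1308720/13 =-100670.77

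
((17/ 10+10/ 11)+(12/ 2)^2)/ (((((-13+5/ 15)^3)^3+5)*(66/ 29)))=-808072443/ 399822964817927860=-0.00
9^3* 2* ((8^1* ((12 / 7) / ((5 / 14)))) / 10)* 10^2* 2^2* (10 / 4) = 5598720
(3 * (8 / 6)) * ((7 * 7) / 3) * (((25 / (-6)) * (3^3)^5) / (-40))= 390609135 / 4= 97652283.75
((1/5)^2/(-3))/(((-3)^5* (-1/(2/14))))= -1/127575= -0.00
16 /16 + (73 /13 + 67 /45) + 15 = 13516 /585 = 23.10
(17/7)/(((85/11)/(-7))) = -11/5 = -2.20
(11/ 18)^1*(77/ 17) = 847/ 306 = 2.77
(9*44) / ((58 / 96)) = 19008 / 29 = 655.45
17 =17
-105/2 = -52.50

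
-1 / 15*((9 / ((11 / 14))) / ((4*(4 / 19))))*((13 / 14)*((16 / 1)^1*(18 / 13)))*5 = -1026 / 11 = -93.27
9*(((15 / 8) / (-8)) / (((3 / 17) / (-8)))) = 95.62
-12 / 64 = -3 / 16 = -0.19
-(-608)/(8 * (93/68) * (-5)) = -5168/465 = -11.11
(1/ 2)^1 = 1/ 2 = 0.50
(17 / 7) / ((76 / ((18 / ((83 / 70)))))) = 765 / 1577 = 0.49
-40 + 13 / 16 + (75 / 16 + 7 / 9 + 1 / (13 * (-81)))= -71021 / 2106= -33.72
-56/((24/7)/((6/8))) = -49/4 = -12.25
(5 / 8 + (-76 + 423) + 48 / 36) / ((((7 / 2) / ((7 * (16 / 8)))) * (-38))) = -8375 / 228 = -36.73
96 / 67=1.43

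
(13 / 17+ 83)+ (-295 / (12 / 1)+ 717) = 158341 / 204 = 776.18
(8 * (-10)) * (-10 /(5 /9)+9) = 720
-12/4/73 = -3/73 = -0.04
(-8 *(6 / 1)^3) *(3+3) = -10368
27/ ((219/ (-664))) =-5976/ 73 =-81.86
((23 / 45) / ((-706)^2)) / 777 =23 / 17427814740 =0.00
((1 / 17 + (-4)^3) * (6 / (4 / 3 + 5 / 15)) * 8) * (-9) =1408752 / 85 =16573.55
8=8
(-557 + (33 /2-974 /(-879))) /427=-948251 /750666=-1.26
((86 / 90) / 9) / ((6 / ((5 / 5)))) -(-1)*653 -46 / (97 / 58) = 147439561 / 235710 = 625.51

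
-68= -68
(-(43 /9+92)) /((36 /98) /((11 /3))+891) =-469469 /4322727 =-0.11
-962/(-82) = 481/41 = 11.73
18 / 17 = 1.06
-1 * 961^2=-923521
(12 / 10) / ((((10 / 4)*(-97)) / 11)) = -132 / 2425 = -0.05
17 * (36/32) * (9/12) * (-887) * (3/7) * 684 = -208859229/56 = -3729629.09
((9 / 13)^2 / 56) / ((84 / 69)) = 1863 / 264992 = 0.01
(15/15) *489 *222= 108558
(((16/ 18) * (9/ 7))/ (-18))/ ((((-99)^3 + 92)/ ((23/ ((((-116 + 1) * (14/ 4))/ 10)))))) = -0.00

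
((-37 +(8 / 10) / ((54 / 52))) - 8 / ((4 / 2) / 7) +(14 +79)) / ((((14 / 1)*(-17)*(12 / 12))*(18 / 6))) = -1942 / 48195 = -0.04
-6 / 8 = -3 / 4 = -0.75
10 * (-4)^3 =-640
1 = 1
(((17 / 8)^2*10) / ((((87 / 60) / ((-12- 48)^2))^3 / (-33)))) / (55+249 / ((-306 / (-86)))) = -14183044920000000000 / 77727743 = -182470818945.56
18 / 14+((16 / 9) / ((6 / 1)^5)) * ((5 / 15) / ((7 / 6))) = 2812 / 2187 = 1.29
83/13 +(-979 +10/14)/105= -28019/9555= -2.93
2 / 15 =0.13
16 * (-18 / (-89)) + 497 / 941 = 315241 / 83749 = 3.76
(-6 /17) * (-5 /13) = 30 /221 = 0.14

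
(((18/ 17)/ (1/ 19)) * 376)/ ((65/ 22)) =2829024/ 1105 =2560.20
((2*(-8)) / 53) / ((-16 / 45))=0.85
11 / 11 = 1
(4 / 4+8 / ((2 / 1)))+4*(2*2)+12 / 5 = 117 / 5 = 23.40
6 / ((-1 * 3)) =-2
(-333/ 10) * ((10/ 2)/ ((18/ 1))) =-37/ 4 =-9.25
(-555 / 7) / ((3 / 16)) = -2960 / 7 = -422.86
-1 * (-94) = 94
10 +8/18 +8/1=166/9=18.44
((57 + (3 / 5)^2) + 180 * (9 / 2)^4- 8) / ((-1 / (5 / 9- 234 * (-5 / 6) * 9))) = -1166997638 / 9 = -129666404.22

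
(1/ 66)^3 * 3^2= 1/ 31944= 0.00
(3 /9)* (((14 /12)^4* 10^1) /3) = 12005 /5832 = 2.06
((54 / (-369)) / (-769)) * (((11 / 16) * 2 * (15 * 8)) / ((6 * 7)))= 165 / 220703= 0.00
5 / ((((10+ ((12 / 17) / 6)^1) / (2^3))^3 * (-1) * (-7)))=196520 / 556549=0.35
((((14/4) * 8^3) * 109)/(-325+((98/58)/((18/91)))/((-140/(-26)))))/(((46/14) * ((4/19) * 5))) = -6780420864/38829037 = -174.62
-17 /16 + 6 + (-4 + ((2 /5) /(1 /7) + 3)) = 539 /80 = 6.74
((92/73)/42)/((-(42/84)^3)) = -368/1533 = -0.24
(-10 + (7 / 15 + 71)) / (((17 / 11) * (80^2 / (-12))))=-5071 / 68000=-0.07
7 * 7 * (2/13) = 98/13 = 7.54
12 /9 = 1.33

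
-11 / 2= -5.50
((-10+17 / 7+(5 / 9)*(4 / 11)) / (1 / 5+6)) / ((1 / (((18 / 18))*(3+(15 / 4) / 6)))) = -740515 / 171864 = -4.31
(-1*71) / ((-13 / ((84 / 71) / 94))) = 42 / 611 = 0.07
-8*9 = -72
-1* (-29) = 29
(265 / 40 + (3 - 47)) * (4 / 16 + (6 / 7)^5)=-14325389 / 537824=-26.64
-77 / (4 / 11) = -847 / 4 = -211.75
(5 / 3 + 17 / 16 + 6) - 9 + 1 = 35 / 48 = 0.73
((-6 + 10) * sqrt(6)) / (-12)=-sqrt(6) / 3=-0.82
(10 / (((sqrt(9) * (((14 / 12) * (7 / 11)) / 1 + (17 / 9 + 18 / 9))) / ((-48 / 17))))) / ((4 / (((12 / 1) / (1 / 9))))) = -855360 / 15589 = -54.87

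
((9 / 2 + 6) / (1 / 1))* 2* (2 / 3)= 14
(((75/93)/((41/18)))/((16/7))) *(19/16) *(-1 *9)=-269325/162688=-1.66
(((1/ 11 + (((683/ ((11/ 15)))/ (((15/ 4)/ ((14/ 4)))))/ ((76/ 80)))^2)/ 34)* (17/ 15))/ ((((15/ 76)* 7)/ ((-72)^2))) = 42131798289792/ 402325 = 104720806.04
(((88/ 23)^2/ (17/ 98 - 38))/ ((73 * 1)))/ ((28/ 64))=-157696/ 13013929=-0.01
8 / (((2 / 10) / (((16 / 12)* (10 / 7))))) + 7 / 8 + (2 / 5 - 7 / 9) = 193253 / 2520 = 76.69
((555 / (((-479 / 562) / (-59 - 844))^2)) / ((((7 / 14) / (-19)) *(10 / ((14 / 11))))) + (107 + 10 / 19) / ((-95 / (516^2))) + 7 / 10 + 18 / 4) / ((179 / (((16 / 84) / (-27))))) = 118756.22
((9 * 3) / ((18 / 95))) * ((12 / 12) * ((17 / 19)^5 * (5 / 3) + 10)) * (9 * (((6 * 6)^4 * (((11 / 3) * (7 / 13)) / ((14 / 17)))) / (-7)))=-95854520001873600 / 11859211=-8082706345.46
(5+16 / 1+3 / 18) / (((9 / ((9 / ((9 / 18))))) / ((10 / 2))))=635 / 3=211.67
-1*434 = -434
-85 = -85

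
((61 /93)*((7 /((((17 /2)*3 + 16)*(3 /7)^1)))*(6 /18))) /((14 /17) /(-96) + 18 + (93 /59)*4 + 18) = 95934944 /47155131711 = 0.00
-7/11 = -0.64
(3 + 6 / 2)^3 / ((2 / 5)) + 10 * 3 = 570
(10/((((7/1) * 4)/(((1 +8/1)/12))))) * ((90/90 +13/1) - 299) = -4275/56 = -76.34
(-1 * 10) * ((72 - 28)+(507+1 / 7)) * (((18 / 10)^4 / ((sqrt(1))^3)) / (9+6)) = -16874892 / 4375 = -3857.12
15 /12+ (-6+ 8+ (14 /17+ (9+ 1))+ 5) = 1297 /68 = 19.07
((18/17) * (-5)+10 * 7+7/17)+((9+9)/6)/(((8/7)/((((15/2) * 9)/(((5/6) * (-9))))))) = 5643/136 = 41.49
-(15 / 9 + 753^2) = -1701032 / 3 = -567010.67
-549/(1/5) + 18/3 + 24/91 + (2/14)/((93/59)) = -23177158/8463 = -2738.65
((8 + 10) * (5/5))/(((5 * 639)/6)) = 12/355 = 0.03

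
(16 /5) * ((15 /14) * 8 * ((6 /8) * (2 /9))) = 32 /7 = 4.57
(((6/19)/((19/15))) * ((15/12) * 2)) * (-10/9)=-250/361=-0.69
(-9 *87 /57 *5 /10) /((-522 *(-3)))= -0.00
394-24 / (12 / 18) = 358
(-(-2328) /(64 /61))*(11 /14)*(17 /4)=3319437 /448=7409.46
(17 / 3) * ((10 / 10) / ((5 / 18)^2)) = 1836 / 25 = 73.44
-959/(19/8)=-7672/19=-403.79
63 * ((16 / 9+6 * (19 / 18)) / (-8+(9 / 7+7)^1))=3577 / 2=1788.50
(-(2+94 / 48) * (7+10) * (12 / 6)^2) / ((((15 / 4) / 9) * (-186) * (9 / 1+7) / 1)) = 323 / 1488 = 0.22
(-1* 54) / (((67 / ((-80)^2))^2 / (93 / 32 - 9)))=13478400000 / 4489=3002539.54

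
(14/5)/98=1/35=0.03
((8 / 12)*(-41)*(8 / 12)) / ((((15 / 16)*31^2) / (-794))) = 2083456 / 129735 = 16.06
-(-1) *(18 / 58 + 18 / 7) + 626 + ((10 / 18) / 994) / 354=57756273301 / 91839636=628.88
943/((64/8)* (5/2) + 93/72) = 22632/511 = 44.29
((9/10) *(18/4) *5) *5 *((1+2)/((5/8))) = 486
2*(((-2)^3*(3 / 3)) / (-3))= 16 / 3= 5.33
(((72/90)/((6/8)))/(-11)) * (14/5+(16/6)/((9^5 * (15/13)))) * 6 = -238088896/146146275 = -1.63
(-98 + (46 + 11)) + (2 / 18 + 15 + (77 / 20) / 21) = -4627 / 180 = -25.71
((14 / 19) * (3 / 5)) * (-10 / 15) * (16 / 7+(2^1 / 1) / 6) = -44 / 57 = -0.77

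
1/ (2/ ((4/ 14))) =1/ 7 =0.14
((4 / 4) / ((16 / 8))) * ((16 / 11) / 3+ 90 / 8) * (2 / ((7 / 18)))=4647 / 154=30.18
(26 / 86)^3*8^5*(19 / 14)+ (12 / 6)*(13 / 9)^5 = 40797918852002 / 32863661901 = 1241.43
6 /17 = 0.35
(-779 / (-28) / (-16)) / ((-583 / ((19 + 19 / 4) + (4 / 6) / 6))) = 669161 / 9402624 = 0.07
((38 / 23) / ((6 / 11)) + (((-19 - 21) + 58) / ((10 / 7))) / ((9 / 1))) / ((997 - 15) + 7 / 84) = 0.00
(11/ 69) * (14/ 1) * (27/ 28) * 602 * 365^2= 3969971775/ 23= 172607468.48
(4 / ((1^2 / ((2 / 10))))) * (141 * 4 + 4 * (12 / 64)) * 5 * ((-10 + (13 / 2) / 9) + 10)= 3263 / 2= 1631.50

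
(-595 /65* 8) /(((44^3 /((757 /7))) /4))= -12869 /34606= -0.37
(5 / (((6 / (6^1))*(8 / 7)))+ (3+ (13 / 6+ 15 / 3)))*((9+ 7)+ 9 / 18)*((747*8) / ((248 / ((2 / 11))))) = 260703 / 248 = 1051.22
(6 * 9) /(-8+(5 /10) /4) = -48 /7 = -6.86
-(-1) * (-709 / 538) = -709 / 538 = -1.32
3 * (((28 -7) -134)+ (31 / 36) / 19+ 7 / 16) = -307847 / 912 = -337.55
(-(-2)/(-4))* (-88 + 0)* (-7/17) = -308/17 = -18.12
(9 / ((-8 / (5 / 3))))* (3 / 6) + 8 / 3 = 83 / 48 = 1.73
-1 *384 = -384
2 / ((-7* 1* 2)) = -1 / 7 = -0.14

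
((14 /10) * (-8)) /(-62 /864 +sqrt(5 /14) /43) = 224695296 * sqrt(70) /59858315 +9706628736 /59858315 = 193.57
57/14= 4.07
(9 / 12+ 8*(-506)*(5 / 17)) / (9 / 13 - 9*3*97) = 1051817 / 2314584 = 0.45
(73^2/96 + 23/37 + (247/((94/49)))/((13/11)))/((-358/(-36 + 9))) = 248030307/19921984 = 12.45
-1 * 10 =-10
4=4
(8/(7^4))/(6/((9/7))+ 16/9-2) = 0.00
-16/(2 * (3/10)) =-80/3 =-26.67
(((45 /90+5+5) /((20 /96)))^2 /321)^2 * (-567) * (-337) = 85619485437696 /7155625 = 11965339.92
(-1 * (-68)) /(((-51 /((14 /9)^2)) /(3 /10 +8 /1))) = -32536 /1215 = -26.78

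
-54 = -54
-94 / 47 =-2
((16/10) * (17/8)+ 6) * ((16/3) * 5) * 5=3760/3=1253.33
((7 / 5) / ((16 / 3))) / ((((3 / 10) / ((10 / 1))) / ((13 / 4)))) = 28.44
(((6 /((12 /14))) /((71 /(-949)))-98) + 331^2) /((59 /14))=108713220 /4189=25952.07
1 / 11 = 0.09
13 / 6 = 2.17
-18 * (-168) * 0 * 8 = 0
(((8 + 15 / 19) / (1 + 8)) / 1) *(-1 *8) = -1336 / 171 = -7.81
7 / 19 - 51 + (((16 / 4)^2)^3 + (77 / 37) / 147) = 59721983 / 14763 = 4045.38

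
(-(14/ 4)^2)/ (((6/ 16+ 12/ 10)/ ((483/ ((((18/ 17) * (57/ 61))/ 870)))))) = -1694613550/ 513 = -3303340.25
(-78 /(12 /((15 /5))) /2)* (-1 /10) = 39 /40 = 0.98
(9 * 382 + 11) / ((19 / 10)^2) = 344900 / 361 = 955.40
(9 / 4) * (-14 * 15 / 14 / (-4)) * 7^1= 945 / 16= 59.06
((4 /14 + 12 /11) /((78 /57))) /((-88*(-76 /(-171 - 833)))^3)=-838102303 /246257403392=-0.00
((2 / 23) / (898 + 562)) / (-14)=-1 / 235060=-0.00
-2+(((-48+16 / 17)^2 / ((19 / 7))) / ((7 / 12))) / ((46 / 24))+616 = 169703902 / 126293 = 1343.73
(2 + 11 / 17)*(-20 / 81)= -100 / 153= -0.65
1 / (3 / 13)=13 / 3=4.33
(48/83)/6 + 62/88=2925/3652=0.80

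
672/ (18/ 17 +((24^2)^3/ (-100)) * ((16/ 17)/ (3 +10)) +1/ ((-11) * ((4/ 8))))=-85800/ 17664869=-0.00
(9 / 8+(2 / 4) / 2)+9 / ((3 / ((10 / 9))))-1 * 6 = -31 / 24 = -1.29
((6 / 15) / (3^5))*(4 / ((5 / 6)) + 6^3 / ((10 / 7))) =104 / 405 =0.26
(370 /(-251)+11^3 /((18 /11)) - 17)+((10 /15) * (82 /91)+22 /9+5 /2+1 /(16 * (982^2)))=282096492425145 /352417991744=800.46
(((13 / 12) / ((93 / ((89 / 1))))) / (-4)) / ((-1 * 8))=1157 / 35712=0.03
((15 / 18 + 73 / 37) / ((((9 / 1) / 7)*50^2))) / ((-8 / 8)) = -4361 / 4995000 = -0.00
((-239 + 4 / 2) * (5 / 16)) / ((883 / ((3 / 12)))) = -1185 / 56512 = -0.02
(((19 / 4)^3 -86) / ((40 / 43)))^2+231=749.01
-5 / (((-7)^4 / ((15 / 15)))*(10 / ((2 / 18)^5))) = -1 / 283553298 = -0.00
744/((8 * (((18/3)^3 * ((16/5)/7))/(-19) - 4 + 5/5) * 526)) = -20615/955742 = -0.02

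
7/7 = 1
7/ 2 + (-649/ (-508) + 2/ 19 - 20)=-145911/ 9652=-15.12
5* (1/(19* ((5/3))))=3/19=0.16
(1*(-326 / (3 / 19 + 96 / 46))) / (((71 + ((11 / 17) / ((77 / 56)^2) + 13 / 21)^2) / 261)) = -31855823893971 / 60449491628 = -526.98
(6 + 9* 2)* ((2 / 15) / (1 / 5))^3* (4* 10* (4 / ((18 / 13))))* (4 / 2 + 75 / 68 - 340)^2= 2183260688960 / 23409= 93265867.36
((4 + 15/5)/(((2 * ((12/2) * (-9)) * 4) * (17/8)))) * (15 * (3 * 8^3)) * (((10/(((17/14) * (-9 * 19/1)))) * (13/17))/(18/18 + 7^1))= 2038400/2520369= 0.81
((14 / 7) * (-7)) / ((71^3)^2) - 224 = -28694463598318 / 128100283921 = -224.00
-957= -957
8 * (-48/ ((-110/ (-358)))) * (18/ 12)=-103104/ 55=-1874.62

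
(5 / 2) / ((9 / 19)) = 95 / 18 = 5.28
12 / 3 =4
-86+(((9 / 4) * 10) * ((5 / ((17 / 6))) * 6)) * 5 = 18788 / 17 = 1105.18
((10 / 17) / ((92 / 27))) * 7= 945 / 782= 1.21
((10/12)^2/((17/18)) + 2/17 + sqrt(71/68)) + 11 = sqrt(1207)/34 + 403/34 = 12.87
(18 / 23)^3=5832 / 12167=0.48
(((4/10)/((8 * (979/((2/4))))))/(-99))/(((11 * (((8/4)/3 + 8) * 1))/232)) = -29/46199010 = -0.00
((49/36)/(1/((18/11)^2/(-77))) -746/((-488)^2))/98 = -7997999/15531513536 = -0.00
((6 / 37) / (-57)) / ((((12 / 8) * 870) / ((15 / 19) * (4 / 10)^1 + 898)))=-34136 / 17430885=-0.00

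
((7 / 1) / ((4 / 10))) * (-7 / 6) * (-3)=245 / 4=61.25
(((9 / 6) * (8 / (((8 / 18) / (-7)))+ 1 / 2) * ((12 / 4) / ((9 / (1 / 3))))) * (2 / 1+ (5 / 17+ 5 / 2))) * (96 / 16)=-40913 / 68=-601.66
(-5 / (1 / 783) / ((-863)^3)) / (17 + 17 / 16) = 62640 / 185750601983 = 0.00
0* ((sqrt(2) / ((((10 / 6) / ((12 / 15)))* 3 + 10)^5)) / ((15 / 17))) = 0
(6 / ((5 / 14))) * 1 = 84 / 5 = 16.80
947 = 947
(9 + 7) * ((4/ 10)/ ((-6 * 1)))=-1.07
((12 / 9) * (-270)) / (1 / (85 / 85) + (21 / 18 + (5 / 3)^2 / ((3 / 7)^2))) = -58320 / 2801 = -20.82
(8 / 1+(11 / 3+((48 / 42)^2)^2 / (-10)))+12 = 846211 / 36015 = 23.50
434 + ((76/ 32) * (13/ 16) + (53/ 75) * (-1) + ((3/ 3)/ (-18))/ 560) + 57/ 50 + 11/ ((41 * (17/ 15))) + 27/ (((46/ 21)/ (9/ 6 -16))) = 166680309463/ 646369920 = 257.87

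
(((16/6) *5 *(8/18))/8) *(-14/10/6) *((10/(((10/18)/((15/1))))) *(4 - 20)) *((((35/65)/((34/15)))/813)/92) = 9800/4132479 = 0.00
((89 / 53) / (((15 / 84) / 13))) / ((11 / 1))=32396 / 2915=11.11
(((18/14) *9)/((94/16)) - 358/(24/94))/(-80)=2763989/157920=17.50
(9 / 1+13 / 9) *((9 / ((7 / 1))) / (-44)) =-47 / 154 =-0.31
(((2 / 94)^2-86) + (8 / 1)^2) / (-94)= 48597 / 207646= 0.23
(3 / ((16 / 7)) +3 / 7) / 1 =195 / 112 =1.74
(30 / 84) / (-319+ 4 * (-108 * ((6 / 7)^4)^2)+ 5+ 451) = 823543 / 25673450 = 0.03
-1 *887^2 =-786769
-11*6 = -66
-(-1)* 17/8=17/8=2.12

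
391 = 391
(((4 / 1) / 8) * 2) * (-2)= -2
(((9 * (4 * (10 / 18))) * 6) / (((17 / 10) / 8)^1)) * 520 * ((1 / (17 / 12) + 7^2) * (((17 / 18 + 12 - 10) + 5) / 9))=100534720000 / 7803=12884111.24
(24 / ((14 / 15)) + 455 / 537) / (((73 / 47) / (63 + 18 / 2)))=112625160 / 91469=1231.29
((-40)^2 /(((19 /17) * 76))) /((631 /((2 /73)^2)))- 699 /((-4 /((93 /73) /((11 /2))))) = 1080985294601 /26705761258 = 40.48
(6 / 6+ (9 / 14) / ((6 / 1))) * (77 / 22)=31 / 8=3.88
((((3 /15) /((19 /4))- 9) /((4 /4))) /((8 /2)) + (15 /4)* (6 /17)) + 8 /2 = 19923 /6460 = 3.08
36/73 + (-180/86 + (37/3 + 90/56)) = 3253921/263676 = 12.34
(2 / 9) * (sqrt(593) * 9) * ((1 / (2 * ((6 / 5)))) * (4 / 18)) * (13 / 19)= 65 * sqrt(593) / 513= 3.09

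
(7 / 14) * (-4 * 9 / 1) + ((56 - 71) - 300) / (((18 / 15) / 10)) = -2643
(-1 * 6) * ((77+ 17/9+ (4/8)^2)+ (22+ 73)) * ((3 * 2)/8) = -6269/8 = -783.62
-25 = -25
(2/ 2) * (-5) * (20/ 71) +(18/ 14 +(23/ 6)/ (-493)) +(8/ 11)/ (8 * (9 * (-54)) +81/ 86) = -235514627707/ 1801961370594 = -0.13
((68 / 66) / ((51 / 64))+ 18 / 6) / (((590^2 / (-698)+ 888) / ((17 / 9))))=2521525 / 121053042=0.02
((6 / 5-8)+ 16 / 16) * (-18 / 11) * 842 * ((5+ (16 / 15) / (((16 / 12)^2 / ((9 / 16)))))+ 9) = 126033507 / 1100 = 114575.92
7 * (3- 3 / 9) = 56 / 3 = 18.67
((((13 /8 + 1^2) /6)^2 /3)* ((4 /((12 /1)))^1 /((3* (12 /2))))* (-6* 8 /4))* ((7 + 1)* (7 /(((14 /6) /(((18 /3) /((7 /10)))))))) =-35 /12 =-2.92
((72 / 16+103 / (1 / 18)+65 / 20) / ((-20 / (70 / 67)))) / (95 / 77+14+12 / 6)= -4013933 / 711272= -5.64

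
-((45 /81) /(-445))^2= -1 /641601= -0.00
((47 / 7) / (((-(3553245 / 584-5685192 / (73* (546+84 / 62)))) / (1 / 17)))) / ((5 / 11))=-30494728 / 208538764635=-0.00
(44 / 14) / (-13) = -22 / 91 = -0.24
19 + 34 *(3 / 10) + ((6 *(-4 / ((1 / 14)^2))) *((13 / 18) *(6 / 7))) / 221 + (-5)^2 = 3487 / 85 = 41.02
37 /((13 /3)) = 111 /13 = 8.54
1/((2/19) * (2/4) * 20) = 19/20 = 0.95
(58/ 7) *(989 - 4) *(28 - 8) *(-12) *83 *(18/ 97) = -20484532800/ 679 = -30168678.65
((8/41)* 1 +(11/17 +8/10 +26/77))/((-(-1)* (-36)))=-531281/9660420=-0.05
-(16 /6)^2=-64 /9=-7.11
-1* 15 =-15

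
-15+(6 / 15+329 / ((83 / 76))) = 286.65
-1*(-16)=16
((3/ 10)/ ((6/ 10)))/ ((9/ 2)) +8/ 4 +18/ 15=149/ 45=3.31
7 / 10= 0.70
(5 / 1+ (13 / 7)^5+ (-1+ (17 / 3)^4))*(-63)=-66604.55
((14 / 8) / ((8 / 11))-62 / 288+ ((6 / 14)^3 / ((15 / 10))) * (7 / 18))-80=-77.79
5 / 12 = 0.42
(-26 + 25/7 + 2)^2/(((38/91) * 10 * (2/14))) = 265837/380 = 699.57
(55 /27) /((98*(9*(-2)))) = -55 /47628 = -0.00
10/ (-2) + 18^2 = 319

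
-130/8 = -65/4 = -16.25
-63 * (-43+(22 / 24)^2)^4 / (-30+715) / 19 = -15292.81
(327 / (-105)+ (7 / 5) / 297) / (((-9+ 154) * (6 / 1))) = -16162 / 4521825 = -0.00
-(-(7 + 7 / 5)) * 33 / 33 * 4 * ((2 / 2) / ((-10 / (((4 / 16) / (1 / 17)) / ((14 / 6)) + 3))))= -81 / 5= -16.20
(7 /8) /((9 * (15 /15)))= 7 /72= 0.10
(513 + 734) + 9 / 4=4997 / 4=1249.25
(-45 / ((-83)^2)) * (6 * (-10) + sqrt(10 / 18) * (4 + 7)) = 2700 / 6889 -165 * sqrt(5) / 6889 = 0.34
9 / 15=3 / 5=0.60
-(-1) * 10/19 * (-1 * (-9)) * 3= 14.21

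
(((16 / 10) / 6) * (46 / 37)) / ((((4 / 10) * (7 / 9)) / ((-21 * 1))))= -828 / 37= -22.38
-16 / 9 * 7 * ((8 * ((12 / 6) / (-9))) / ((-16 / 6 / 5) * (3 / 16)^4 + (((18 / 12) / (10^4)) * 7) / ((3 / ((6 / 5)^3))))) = -1146880000000 / 2819043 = -406833.10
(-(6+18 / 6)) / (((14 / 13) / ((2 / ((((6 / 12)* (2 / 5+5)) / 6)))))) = -260 / 7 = -37.14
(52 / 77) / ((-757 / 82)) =-4264 / 58289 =-0.07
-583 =-583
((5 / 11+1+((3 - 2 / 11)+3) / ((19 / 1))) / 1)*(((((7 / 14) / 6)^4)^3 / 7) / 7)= 23 / 5706861543161856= 0.00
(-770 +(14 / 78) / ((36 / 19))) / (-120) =1080947 / 168480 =6.42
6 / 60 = 1 / 10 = 0.10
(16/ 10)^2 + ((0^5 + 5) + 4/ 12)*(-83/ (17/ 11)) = -361936/ 1275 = -283.87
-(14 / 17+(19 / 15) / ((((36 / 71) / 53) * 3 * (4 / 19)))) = -23184251 / 110160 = -210.46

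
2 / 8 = 1 / 4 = 0.25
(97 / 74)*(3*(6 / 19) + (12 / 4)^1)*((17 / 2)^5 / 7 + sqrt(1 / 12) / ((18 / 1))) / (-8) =-10329459675 / 2519552 - 2425*sqrt(3) / 404928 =-4099.73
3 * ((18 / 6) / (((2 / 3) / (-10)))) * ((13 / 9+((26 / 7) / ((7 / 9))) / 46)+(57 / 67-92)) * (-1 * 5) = -60480.67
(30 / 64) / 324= 5 / 3456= 0.00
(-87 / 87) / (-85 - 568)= 1 / 653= 0.00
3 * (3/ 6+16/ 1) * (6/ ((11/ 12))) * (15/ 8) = 1215/ 2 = 607.50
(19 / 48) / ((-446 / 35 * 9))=-665 / 192672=-0.00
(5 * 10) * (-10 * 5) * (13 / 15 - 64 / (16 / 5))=143500 / 3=47833.33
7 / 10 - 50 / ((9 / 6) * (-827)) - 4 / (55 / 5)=102797 / 272910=0.38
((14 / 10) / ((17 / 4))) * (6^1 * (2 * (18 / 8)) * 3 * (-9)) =-20412 / 85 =-240.14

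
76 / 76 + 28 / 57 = 85 / 57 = 1.49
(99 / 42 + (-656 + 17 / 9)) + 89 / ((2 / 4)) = -59693 / 126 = -473.75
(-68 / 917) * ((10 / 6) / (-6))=170 / 8253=0.02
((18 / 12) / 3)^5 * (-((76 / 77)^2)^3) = -6021872768 / 208422380089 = -0.03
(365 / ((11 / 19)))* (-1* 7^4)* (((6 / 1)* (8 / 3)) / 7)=-38059280 / 11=-3459934.55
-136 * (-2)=272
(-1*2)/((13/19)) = -38/13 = -2.92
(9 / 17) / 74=9 / 1258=0.01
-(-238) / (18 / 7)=833 / 9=92.56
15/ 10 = 3/ 2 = 1.50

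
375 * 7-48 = 2577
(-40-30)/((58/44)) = -1540/29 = -53.10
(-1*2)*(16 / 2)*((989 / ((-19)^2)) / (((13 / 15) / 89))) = -21125040 / 4693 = -4501.39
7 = 7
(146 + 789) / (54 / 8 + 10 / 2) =3740 / 47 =79.57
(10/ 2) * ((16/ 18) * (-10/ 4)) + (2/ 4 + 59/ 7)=-275/ 126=-2.18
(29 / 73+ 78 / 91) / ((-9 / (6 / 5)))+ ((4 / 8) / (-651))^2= -103487803 / 618749460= -0.17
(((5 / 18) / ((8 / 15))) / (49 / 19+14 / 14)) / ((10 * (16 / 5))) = 475 / 104448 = 0.00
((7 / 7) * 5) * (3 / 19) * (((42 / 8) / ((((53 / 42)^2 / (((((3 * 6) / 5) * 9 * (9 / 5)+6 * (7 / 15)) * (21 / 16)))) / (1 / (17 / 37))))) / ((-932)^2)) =4123191681 / 7881086355680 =0.00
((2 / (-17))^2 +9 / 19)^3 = 19184262733 / 165559585771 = 0.12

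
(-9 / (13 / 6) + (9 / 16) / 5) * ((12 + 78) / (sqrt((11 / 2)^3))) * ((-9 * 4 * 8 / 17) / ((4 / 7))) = 4766202 * sqrt(22) / 26741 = 836.00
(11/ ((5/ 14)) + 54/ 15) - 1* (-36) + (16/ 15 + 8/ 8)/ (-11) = 2317/ 33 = 70.21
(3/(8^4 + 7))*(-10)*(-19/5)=114/4103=0.03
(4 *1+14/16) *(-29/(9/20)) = -1885/6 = -314.17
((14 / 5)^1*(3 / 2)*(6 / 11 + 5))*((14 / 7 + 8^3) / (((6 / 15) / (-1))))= -329217 / 11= -29928.82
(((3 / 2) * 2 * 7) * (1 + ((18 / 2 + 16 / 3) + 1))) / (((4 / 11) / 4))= 3773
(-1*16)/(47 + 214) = -16/261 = -0.06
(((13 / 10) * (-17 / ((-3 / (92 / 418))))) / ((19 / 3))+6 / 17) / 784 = 29363 / 37803920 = 0.00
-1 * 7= -7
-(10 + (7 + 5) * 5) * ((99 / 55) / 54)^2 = -0.08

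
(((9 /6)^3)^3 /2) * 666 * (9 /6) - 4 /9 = 176965757 /9216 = 19202.01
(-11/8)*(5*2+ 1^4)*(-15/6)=605/16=37.81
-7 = -7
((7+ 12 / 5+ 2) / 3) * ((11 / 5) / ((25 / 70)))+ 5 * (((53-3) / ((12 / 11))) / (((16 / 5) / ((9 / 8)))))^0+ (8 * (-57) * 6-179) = -360824 / 125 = -2886.59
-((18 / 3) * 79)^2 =-224676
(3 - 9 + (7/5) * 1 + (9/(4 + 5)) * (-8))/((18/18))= -63/5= -12.60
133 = 133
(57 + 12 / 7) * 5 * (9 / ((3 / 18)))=110970 / 7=15852.86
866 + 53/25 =21703/25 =868.12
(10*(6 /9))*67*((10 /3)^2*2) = 268000 /27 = 9925.93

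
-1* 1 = -1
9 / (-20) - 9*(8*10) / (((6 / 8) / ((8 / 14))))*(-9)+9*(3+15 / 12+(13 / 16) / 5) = 4976.41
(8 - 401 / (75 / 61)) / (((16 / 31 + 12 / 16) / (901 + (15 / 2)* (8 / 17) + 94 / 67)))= -3053021344748 / 13411725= -227638.23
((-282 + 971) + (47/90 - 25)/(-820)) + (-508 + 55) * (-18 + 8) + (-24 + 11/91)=5195.15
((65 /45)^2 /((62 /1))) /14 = 169 /70308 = 0.00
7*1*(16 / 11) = 112 / 11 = 10.18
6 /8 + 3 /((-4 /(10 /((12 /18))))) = -21 /2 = -10.50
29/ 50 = 0.58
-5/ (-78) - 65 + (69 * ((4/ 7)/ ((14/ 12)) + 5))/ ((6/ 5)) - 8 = 463852/ 1911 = 242.73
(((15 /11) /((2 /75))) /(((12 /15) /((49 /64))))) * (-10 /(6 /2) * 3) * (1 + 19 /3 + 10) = -5971875 /704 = -8482.78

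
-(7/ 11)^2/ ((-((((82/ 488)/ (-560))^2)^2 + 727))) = 17080771913281699840000/ 30664168630523496052637081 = 0.00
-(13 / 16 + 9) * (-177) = 27789 / 16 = 1736.81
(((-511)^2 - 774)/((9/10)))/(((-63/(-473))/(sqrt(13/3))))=1231441310*sqrt(39)/1701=4521074.97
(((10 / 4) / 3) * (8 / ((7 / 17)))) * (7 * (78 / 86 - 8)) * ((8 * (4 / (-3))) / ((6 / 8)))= 13273600 / 1161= 11432.90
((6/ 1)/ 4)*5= 15/ 2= 7.50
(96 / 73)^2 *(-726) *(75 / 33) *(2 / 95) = -6082560 / 101251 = -60.07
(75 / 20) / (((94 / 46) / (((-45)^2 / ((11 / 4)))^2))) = 5658862500 / 5687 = 995052.31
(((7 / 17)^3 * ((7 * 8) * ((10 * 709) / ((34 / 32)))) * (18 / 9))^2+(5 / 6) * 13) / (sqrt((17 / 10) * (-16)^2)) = 113948332248747523265 * sqrt(170) / 11384436143712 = 130503124.14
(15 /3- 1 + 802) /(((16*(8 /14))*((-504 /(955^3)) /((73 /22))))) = -25623474618625 /50688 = -505513624.89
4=4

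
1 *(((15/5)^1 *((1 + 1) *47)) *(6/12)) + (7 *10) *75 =5391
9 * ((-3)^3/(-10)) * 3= 729/10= 72.90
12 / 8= 3 / 2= 1.50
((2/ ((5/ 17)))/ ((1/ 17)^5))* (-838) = -8090913128.80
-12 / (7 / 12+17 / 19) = -2736 / 337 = -8.12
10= 10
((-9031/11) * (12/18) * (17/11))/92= -13957/1518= -9.19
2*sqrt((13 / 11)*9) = 6*sqrt(143) / 11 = 6.52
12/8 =3/2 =1.50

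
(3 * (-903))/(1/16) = -43344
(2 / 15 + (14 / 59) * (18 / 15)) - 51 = -8953 / 177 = -50.58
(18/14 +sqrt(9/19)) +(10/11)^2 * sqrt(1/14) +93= 50 * sqrt(14)/847 +3 * sqrt(19)/19 +660/7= 95.19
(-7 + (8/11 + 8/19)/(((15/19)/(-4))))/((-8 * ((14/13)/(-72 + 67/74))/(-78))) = 376093107/45584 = 8250.55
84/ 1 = 84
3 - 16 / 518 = 769 / 259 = 2.97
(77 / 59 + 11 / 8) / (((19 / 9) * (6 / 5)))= 18975 / 17936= 1.06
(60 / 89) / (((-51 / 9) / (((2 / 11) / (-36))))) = 10 / 16643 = 0.00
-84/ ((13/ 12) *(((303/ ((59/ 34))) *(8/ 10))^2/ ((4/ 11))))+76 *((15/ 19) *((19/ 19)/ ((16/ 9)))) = 56910421445/ 1686306908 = 33.75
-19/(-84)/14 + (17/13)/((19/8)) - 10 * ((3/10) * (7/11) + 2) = -68192833/3195192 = -21.34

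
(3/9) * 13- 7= -8/3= -2.67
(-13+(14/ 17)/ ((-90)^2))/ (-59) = 895043/ 4062150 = 0.22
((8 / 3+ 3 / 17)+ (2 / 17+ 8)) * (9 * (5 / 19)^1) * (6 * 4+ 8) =268320 / 323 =830.71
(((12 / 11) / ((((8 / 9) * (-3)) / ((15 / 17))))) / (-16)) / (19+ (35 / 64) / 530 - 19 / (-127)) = 1211580 / 1028473633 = 0.00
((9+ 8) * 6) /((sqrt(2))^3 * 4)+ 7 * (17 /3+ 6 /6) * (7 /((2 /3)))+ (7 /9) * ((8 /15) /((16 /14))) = 51 * sqrt(2) /8+ 66199 /135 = 499.38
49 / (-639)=-49 / 639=-0.08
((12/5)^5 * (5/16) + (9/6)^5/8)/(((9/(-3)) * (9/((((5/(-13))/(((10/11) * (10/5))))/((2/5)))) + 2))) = 0.57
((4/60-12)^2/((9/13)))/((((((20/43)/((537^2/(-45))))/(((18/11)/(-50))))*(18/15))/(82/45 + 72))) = 86656447107529/15187500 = 5705774.30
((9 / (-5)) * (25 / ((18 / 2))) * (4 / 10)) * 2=-4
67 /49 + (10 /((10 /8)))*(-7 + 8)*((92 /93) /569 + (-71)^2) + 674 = 41003.38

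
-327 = -327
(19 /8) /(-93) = -19 /744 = -0.03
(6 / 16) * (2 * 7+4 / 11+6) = 84 / 11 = 7.64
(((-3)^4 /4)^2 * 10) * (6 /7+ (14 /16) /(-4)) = 4691115 /1792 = 2617.81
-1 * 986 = -986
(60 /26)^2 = 900 /169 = 5.33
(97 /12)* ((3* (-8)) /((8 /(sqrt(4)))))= -48.50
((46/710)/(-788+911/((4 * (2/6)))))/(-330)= 46/24542925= 0.00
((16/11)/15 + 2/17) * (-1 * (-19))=11438/2805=4.08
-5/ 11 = -0.45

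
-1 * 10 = -10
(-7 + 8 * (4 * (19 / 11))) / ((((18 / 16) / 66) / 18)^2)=53830656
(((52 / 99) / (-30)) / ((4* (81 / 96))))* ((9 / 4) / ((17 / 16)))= -832 / 75735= -0.01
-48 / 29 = -1.66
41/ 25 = 1.64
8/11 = 0.73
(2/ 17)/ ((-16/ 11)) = -11/ 136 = -0.08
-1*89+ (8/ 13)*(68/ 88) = -12659/ 143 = -88.52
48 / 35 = 1.37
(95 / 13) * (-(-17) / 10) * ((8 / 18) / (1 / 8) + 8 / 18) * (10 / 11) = 6460 / 143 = 45.17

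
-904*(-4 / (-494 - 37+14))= -3616 / 517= -6.99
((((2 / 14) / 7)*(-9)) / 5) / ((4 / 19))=-171 / 980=-0.17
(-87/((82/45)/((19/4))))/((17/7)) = -93.38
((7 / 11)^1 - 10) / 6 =-103 / 66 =-1.56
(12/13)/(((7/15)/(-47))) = -8460/91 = -92.97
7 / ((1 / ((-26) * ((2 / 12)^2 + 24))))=-78715 / 18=-4373.06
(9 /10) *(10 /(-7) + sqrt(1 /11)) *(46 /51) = -138 /119 + 69 *sqrt(11) /935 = -0.91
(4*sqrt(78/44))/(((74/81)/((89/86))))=7209*sqrt(858)/35002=6.03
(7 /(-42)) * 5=-5 /6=-0.83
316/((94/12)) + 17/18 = 34927/846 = 41.28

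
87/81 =29/27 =1.07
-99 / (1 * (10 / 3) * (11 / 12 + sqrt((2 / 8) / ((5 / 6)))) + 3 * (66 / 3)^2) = -46672362 / 685967401 + 10692 * sqrt(30) / 685967401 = -0.07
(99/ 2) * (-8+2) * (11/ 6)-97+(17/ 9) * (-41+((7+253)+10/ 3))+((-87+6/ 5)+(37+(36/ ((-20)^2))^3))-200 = -12699080317/ 27000000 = -470.34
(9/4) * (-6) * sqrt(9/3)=-27 * sqrt(3)/2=-23.38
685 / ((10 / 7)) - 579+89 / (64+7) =-13951 / 142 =-98.25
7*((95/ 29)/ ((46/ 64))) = 21280/ 667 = 31.90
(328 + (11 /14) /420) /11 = 1928651 /64680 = 29.82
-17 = -17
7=7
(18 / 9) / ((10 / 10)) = 2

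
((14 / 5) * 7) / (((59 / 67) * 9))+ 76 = 208346 / 2655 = 78.47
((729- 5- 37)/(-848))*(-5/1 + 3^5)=-81753/424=-192.81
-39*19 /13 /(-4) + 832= 3385 /4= 846.25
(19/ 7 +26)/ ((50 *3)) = 67/ 350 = 0.19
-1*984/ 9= -328/ 3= -109.33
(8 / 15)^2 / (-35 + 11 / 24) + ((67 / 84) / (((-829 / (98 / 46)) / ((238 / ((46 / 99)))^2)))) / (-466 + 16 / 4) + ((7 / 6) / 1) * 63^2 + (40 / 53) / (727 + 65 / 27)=14628691236669694613 / 3158414294227800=4631.66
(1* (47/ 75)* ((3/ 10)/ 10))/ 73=47/ 182500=0.00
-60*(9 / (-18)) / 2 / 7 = 15 / 7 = 2.14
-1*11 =-11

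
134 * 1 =134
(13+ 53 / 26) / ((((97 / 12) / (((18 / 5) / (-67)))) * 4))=-10557 / 422435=-0.02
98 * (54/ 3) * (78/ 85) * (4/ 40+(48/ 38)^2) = 421100316/ 153425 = 2744.67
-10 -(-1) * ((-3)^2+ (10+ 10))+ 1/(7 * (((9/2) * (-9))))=10771/567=19.00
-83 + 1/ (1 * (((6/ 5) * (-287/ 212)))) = -83.62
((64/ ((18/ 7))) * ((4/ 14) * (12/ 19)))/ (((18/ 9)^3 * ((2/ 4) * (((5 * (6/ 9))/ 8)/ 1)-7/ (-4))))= 256/ 893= 0.29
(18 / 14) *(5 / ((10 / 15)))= 135 / 14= 9.64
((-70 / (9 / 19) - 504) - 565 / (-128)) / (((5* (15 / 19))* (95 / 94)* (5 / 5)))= -35050861 / 216000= -162.27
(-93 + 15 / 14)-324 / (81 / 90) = -6327 / 14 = -451.93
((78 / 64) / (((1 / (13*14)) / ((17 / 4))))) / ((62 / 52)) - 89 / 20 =786.20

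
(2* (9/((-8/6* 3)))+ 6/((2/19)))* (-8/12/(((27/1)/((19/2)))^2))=-12635/2916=-4.33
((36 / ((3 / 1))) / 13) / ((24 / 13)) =1 / 2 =0.50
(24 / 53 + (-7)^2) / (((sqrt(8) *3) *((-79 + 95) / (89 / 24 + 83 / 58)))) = 1.87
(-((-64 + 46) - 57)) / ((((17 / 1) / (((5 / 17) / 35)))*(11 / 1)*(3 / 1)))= 25 / 22253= 0.00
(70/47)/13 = 70/611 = 0.11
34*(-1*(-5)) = 170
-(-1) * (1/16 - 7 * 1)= -111/16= -6.94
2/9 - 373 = -3355/9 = -372.78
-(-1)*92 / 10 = 46 / 5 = 9.20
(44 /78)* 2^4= 352 /39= 9.03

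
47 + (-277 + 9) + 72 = -149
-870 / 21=-41.43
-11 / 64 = -0.17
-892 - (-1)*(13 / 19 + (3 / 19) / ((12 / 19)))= -67721 / 76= -891.07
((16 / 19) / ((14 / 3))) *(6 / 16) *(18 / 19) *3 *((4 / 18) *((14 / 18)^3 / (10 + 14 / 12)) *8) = 3136 / 217683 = 0.01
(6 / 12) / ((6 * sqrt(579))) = sqrt(579) / 6948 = 0.00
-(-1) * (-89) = -89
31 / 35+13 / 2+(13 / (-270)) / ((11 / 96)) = 6.97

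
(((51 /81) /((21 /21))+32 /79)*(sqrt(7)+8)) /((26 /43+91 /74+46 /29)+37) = 203657546*sqrt(7) /7955942823+1629260368 /7955942823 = 0.27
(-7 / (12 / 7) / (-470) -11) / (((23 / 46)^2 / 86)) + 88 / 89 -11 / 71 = -16840293902 / 4454895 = -3780.18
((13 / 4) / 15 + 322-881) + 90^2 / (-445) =-3081103 / 5340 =-576.99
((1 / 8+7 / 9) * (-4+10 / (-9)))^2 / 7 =2235025 / 734832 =3.04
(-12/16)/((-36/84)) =7/4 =1.75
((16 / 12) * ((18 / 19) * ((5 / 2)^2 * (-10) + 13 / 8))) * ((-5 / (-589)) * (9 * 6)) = -394470 / 11191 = -35.25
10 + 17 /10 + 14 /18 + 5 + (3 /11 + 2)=19553 /990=19.75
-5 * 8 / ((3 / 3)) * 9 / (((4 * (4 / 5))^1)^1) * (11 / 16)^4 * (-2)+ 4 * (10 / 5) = 3818513 / 65536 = 58.27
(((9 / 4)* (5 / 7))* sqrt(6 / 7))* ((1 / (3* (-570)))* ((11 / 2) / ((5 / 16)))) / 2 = -11* sqrt(42) / 9310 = -0.01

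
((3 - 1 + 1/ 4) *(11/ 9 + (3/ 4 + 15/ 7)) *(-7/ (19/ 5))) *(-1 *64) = 20740/ 19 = 1091.58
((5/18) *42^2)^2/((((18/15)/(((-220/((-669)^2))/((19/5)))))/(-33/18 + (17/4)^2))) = -3383909375/8056098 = -420.04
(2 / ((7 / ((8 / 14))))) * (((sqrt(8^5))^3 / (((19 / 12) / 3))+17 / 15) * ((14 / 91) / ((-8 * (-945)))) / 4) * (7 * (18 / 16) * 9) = 17 / 254800+28311552 * sqrt(2) / 60515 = 661.63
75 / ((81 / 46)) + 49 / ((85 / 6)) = 105688 / 2295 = 46.05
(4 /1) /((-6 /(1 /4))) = -1 /6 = -0.17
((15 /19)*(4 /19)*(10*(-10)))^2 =36000000 /130321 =276.24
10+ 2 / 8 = 41 / 4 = 10.25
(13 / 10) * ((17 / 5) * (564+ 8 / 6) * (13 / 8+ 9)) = 26549.47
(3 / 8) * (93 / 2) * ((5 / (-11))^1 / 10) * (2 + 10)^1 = -837 / 88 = -9.51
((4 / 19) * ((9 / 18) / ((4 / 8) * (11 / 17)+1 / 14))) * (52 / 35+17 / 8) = 17187 / 17860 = 0.96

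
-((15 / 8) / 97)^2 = -225 / 602176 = -0.00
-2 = -2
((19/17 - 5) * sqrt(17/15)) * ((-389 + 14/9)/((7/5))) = 1143.81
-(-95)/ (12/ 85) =672.92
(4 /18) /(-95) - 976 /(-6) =139078 /855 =162.66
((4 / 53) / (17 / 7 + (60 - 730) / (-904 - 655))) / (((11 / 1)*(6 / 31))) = 676606 / 54556557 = 0.01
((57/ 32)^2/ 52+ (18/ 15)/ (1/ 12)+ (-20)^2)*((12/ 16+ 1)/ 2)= 772422707/ 2129920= 362.65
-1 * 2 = -2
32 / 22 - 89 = -963 / 11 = -87.55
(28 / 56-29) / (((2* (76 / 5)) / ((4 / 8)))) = -15 / 32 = -0.47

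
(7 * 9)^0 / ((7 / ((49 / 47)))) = 0.15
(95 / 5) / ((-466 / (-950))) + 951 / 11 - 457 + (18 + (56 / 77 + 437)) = 317596 / 2563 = 123.92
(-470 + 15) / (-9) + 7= 518 / 9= 57.56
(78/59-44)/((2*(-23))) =1259/1357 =0.93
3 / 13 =0.23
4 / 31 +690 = 21394 / 31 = 690.13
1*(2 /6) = 1 /3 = 0.33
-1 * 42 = -42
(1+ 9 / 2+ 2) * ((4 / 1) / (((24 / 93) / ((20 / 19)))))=122.37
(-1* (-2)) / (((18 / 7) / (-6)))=-14 / 3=-4.67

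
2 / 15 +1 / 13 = 0.21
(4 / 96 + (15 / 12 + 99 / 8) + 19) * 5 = 490 / 3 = 163.33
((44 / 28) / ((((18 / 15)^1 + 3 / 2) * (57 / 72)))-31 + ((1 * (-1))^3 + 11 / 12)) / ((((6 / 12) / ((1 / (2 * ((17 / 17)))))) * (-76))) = 145307 / 363888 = 0.40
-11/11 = -1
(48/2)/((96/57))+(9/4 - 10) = 13/2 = 6.50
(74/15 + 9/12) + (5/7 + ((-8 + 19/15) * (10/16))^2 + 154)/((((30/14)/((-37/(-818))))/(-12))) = -22375699/588960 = -37.99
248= 248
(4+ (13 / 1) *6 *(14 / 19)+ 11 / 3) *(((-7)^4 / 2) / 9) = 8914913 / 1026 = 8689.00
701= 701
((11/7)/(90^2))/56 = 11/3175200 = 0.00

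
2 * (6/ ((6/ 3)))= 6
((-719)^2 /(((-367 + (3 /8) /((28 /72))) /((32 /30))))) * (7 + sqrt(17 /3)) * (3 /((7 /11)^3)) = -44036805824 /358715-44036805824 * sqrt(51) /7533015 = -164510.31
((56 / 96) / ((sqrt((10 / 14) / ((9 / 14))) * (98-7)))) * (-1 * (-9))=9 * sqrt(10) / 520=0.05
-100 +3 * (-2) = -106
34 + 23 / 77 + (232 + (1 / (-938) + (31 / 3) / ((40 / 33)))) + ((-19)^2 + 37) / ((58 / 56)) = 3944335411 / 5984440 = 659.10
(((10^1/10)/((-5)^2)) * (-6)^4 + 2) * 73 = 98258/25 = 3930.32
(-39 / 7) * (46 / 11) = -1794 / 77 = -23.30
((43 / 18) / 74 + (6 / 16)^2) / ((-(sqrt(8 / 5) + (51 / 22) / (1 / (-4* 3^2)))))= 445885* sqrt(10) / 44890019712 + 10336425 / 4987779968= 0.00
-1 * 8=-8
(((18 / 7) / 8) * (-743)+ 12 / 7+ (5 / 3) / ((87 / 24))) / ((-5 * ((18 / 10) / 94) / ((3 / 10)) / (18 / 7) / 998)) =13520021269 / 7105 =1902888.29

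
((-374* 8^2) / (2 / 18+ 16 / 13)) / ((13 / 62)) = -13356288 / 157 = -85071.90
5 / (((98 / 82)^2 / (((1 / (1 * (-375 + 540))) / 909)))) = 1681 / 72022797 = 0.00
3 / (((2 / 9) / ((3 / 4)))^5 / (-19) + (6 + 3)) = 817887699 / 2453630329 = 0.33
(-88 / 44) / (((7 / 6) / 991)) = -1698.86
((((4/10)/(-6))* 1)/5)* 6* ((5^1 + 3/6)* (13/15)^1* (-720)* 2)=13728/25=549.12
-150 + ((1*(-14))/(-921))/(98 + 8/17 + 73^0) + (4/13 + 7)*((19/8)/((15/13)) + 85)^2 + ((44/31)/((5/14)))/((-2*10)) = 166406824298890561/3012655838400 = 55235.92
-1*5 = -5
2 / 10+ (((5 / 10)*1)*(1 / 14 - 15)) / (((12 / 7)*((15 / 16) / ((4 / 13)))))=-719 / 585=-1.23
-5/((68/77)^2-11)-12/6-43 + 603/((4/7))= 48996595/48476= 1010.74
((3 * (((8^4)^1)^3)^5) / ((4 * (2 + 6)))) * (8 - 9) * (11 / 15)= -526795342172649295060681790582918781868941573250613248 / 5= -105359068434529859012136400000000000000000000000000000.00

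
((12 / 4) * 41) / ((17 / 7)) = 861 / 17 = 50.65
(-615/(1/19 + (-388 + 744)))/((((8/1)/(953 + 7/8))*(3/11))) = -144989/192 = -755.15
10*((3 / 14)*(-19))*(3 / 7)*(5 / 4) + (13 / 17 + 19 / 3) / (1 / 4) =65783 / 9996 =6.58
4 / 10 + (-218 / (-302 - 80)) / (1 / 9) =5287 / 955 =5.54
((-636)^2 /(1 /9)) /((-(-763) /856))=4084190.28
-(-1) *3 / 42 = 1 / 14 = 0.07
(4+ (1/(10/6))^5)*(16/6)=101944/9375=10.87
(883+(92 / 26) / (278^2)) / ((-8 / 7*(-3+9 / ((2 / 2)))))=-128.77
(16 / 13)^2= 256 / 169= 1.51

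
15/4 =3.75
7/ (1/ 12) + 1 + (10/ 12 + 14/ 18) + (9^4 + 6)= 119765/ 18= 6653.61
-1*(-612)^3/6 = 38203488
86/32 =43/16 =2.69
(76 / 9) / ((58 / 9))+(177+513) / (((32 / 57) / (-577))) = -329053837 / 464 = -709167.75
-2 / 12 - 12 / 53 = -125 / 318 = -0.39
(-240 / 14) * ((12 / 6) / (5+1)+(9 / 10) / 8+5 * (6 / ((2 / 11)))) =-39707 / 14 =-2836.21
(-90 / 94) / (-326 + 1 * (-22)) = 15 / 5452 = 0.00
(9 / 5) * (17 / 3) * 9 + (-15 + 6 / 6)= 389 / 5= 77.80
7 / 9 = 0.78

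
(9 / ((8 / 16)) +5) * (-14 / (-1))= 322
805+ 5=810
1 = 1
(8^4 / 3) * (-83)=-339968 / 3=-113322.67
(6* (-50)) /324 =-25 /27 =-0.93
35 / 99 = 0.35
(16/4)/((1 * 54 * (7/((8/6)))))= 8/567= 0.01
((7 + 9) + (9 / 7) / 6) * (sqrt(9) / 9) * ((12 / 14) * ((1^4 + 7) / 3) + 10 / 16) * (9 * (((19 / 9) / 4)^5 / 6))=91618139099 / 94810963968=0.97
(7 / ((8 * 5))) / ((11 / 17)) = 0.27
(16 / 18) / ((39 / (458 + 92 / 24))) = 11084 / 1053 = 10.53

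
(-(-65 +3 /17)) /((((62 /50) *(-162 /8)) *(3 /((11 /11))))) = -110200 /128061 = -0.86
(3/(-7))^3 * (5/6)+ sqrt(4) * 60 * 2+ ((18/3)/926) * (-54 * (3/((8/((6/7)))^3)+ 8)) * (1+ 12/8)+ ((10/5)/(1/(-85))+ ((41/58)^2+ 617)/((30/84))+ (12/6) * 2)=76755781063999/42738678080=1795.93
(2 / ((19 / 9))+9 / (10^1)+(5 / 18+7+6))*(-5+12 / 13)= -685396 / 11115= -61.66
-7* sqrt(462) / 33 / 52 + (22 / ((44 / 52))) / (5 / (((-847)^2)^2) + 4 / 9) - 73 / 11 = 1174489886423957 / 22645729624859 - 7* sqrt(462) / 1716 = 51.78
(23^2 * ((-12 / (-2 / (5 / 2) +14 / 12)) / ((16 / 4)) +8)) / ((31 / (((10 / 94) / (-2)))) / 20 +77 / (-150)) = 39675 / 12232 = 3.24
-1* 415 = -415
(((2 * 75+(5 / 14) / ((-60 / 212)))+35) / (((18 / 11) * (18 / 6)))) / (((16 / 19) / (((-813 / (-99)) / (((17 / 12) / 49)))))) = 278143831 / 22032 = 12624.54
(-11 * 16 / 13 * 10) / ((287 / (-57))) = 100320 / 3731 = 26.89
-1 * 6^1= -6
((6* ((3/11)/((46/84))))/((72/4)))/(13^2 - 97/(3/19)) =-63/169004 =-0.00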